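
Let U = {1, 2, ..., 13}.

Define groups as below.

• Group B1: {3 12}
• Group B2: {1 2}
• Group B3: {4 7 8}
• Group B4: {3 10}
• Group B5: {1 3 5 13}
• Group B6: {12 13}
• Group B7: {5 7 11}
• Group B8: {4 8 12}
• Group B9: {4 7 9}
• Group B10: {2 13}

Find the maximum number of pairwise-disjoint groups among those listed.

B2, B3, B4, B6 are pairwise disjoint (B2={1,2}; B3={4,7,8}; B4={3,10}; B6={12,13}).
Every remaining group overlaps one of these, and no 5 of the listed groups are pairwise disjoint, so 4 is the maximum.

4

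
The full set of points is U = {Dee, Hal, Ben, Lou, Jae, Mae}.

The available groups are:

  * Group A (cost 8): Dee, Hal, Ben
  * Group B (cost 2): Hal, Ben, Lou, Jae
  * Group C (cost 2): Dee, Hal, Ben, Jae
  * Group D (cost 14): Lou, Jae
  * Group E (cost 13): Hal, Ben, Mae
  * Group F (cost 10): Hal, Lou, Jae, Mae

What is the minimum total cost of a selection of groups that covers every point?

C, F together cover every point (C ∪ F = {Dee, Hal, Ben, Lou, Jae, Mae}); total cost 2 + 10 = 12.
The greedy pick B, C, F costs 14; no covering selection beats 12.

12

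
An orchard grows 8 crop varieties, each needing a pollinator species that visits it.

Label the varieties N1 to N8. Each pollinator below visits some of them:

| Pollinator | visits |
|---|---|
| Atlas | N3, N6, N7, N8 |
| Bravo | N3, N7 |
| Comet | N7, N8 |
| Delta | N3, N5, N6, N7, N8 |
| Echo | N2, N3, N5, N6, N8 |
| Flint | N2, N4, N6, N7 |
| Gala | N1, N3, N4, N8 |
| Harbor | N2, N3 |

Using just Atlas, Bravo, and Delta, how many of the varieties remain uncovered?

3

Union of Atlas, Bravo, Delta = {N3, N5, N6, N7, N8}.
Not covered: N1, N2, N4 — 3 varieties.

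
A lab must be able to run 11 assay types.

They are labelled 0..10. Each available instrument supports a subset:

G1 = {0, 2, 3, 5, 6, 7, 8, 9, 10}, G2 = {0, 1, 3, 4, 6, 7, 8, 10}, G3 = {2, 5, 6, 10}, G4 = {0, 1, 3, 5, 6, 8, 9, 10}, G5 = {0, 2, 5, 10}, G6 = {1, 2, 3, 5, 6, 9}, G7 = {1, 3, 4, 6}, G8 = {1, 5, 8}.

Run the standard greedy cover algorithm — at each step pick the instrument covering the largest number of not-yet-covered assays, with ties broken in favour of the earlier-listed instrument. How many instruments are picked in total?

Greedy: pick G1 (covers 9 new) → pick G2 (covers 2 new). Total picks: 2.

2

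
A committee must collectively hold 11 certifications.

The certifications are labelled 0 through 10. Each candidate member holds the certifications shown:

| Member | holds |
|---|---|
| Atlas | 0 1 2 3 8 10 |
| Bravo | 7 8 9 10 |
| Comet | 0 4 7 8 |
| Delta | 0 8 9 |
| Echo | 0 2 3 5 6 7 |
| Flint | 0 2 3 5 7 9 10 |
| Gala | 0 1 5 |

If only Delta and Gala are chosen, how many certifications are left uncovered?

6

Union of Delta, Gala = {0, 1, 5, 8, 9}.
Not covered: 2, 3, 4, 6, 7, 10 — 6 certifications.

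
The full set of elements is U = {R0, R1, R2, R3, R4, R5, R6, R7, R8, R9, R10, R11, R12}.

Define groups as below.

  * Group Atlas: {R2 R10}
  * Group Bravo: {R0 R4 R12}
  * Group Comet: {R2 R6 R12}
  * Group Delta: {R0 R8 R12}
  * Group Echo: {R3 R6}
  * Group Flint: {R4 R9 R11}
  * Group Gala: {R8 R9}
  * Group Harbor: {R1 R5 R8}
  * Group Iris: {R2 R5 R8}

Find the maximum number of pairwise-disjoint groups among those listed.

Atlas, Bravo, Echo, Gala are pairwise disjoint (Atlas={R2,R10}; Bravo={R0,R4,R12}; Echo={R3,R6}; Gala={R8,R9}).
Every remaining group overlaps one of these, and no 5 of the listed groups are pairwise disjoint, so 4 is the maximum.

4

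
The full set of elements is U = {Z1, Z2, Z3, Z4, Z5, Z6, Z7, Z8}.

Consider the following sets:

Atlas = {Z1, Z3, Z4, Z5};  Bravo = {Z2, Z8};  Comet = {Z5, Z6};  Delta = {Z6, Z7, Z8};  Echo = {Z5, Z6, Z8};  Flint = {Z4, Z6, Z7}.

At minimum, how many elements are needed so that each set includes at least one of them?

Take H = {Z1, Z2, Z6}. Each listed set contains at least one of these, so H is a hitting set of size 3.
No choice of 2 elements meets every set, so 3 is the minimum.

3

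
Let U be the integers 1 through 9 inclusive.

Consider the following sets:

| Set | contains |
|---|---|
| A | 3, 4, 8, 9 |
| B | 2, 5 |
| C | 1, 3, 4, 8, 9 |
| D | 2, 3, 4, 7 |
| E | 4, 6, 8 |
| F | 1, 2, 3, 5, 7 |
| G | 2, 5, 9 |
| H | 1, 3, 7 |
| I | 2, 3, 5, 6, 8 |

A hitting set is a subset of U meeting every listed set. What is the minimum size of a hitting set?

3

Take T = {3, 4, 5}. Each listed set contains at least one of these, so T is a hitting set of size 3.
The sets E, G, H are pairwise disjoint, so any hitting set needs a separate element for each — at least 3. Hence 3 is optimal.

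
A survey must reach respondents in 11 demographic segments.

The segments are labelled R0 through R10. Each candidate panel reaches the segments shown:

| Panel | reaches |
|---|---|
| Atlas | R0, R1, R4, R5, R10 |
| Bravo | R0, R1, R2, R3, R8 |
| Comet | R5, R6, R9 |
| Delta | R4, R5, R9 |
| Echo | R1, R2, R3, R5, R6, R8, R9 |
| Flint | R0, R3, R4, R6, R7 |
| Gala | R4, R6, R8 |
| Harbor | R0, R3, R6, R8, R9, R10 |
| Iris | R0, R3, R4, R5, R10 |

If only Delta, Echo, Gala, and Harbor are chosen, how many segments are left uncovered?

Union of Delta, Echo, Gala, Harbor = {R0, R1, R2, R3, R4, R5, R6, R8, R9, R10}.
Not covered: R7 — 1 segment.

1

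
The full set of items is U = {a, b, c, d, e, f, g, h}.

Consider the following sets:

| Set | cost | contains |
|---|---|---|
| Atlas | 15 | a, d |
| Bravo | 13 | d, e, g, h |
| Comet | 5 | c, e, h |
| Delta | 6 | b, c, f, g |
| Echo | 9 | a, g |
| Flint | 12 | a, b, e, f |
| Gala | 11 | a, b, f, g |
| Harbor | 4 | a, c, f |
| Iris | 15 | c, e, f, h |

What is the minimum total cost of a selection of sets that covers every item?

Bravo, Delta, Harbor together cover every item (Bravo ∪ Delta ∪ Harbor = {a, b, c, d, e, f, g, h}); total cost 13 + 6 + 4 = 23.
The greedy pick Harbor, Comet, Delta, Bravo costs 28; no covering selection beats 23.

23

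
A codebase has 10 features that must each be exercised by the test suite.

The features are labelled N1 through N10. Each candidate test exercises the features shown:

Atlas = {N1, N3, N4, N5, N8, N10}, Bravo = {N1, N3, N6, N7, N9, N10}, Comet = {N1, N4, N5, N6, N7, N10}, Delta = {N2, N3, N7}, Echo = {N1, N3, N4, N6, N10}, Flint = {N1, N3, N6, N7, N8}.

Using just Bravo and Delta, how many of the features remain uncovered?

3

Union of Bravo, Delta = {N1, N2, N3, N6, N7, N9, N10}.
Not covered: N4, N5, N8 — 3 features.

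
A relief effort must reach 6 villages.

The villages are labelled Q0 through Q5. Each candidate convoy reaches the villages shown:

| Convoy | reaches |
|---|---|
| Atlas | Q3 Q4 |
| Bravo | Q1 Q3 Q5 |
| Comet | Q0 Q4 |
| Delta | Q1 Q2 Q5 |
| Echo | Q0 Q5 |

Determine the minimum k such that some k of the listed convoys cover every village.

3

Take {Bravo, Comet, Delta}. Their union is {Q0, Q1, Q2, Q3, Q4, Q5}, which is all 6 villages.
Only Delta contains Q2, so Delta is forced; the remaining 3 villages need at least 2 more convoys (each remaining convoy adds at most 2) — so at least 3 convoys are needed, and 3 is optimal.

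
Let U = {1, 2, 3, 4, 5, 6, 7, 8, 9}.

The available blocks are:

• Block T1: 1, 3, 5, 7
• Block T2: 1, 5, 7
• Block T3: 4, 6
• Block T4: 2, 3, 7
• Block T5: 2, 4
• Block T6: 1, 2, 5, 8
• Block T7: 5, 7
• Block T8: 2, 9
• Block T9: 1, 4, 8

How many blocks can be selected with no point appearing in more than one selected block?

T3, T7, T8 are pairwise disjoint (T3={4,6}; T7={5,7}; T8={2,9}).
Every remaining block overlaps one of these, and no 4 of the listed blocks are pairwise disjoint, so 3 is the maximum.

3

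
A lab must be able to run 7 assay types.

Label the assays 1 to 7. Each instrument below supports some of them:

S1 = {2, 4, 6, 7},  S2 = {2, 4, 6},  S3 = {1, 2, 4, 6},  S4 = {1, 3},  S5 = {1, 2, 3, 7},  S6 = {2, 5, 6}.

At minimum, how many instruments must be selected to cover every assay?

3

Take {S2, S5, S6}. Their union is {1, 2, 3, 4, 5, 6, 7}, which is all 7 assays.
Only S6 contains 5, so S6 is forced; the remaining 4 assays need at least 2 more instruments (each remaining instrument adds at most 3) — so at least 3 instruments are needed, and 3 is optimal.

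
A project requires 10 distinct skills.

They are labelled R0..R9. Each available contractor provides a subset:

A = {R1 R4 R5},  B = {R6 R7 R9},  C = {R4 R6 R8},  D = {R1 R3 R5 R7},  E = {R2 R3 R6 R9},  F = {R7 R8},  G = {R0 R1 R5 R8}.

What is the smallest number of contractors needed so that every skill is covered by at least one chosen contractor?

4

A and E and F and G together: A ∪ E ∪ F ∪ G = {R0, R1, R2, R3, R4, R5, R6, R7, R8, R9} — every skill is covered.
No 3 of the 7 contractors cover everything (all 35 combinations miss at least one skill), so 4 is optimal.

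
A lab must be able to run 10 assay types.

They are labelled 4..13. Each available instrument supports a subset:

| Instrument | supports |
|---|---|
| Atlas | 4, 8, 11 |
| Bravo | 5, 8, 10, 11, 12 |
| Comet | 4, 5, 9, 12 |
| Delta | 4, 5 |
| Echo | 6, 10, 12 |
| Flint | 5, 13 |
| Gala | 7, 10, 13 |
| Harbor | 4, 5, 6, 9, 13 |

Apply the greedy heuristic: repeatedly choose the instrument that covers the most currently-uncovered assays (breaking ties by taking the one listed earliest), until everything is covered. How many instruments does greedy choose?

3

Greedy: pick Bravo (covers 5 new) → pick Harbor (covers 4 new) → pick Gala (covers 1 new). Total picks: 3.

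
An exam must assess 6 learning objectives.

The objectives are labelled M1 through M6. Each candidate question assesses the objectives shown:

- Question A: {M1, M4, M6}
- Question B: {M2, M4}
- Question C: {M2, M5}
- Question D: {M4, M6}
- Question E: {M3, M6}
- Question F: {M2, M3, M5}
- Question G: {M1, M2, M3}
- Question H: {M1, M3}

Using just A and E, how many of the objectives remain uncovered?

Union of A, E = {M1, M3, M4, M6}.
Not covered: M2, M5 — 2 objectives.

2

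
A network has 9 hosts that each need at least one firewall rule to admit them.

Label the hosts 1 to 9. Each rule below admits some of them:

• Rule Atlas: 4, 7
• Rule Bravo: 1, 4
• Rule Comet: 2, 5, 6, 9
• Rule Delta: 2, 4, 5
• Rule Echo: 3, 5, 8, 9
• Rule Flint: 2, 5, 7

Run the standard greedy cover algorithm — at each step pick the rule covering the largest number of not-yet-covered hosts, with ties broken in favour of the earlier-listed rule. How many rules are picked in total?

4

Greedy: pick Comet (covers 4 new) → pick Atlas (covers 2 new) → pick Echo (covers 2 new) → pick Bravo (covers 1 new). Total picks: 4.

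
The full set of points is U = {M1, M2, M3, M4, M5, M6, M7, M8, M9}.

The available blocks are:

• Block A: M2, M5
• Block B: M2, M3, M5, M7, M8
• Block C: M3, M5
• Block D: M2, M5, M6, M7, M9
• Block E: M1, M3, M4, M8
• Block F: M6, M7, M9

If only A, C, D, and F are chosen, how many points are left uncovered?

3

Union of A, C, D, F = {M2, M3, M5, M6, M7, M9}.
Not covered: M1, M4, M8 — 3 points.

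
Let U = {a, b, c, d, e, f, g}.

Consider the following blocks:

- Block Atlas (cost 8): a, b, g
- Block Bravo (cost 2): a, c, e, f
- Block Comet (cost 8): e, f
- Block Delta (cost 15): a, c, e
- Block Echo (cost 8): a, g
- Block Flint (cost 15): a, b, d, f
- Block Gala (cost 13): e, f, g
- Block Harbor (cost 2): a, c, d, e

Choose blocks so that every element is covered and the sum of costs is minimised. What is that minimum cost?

12

Atlas, Bravo, Harbor together cover every element (Atlas ∪ Bravo ∪ Harbor = {a, b, c, d, e, f, g}); total cost 8 + 2 + 2 = 12.
No covering selection has total cost below 12.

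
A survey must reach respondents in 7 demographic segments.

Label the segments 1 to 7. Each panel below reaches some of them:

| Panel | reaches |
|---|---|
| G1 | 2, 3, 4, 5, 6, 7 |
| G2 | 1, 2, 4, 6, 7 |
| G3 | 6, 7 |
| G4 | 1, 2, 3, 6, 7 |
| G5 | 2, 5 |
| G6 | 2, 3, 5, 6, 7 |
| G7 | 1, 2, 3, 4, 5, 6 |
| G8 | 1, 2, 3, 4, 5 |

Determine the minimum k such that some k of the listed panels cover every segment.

Take {G2, G6}. Their union is {1, 2, 3, 4, 5, 6, 7}, which is all 7 segments.
No single panel has all 7 segments (the largest, G1, has 6), so 2 is optimal.

2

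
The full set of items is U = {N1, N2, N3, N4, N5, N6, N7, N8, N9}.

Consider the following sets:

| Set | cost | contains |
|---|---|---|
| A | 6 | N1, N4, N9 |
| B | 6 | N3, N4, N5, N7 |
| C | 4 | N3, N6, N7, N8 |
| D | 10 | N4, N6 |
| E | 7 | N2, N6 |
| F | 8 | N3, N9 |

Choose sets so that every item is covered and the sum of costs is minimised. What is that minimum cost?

A, B, C, E together cover every item (A ∪ B ∪ C ∪ E = {N1, N2, N3, N4, N5, N6, N7, N8, N9}); total cost 6 + 6 + 4 + 7 = 23.
No covering selection has total cost below 23.

23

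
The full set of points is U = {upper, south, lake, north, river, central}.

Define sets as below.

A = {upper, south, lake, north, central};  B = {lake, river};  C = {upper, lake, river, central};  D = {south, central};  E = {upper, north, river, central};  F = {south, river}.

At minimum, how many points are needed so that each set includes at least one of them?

2

The 2 points {south, river} hit every set.
The sets B, D are pairwise disjoint, so any hitting set needs a separate point for each — at least 2. Hence 2 is optimal.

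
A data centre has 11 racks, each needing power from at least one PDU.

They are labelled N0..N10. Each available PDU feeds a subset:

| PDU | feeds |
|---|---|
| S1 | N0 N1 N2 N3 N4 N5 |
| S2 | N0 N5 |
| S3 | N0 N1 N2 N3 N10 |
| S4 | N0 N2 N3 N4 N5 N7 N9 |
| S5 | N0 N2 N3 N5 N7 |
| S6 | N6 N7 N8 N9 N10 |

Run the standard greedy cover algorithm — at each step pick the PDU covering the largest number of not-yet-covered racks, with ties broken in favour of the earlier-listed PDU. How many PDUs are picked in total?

3

Greedy: pick S4 (covers 7 new) → pick S6 (covers 3 new) → pick S1 (covers 1 new). Total picks: 3.
(The true minimum cover uses only 2 PDUs, so greedy is not optimal here.)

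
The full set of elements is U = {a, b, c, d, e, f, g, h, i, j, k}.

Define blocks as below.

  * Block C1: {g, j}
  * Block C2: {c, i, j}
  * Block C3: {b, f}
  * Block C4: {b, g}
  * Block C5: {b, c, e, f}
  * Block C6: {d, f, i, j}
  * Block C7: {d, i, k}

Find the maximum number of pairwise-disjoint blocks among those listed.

3

C1, C5, C7 are pairwise disjoint (C1={g,j}; C5={b,c,e,f}; C7={d,i,k}).
Every remaining block overlaps one of these, and no 4 of the listed blocks are pairwise disjoint, so 3 is the maximum.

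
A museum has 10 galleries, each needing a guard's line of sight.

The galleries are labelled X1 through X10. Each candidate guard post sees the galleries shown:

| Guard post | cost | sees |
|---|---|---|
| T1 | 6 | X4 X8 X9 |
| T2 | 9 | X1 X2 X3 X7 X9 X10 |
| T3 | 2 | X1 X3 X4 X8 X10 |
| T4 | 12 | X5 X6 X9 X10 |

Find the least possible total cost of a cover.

T2, T3, T4 together cover every gallery (T2 ∪ T3 ∪ T4 = {X1, X2, X3, X4, X5, X6, X7, X8, X9, X10}); total cost 9 + 2 + 12 = 23.
No covering selection has total cost below 23.

23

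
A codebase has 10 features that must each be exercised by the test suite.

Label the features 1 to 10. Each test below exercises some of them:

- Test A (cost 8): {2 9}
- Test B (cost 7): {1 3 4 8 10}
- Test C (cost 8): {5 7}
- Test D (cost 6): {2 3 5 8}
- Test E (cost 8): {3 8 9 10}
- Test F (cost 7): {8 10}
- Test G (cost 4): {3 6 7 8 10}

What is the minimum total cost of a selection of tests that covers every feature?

A, B, D, G together cover every feature (A ∪ B ∪ D ∪ G = {1, 2, 3, 4, 5, 6, 7, 8, 9, 10}); total cost 8 + 7 + 6 + 4 = 25.
No covering selection has total cost below 25.

25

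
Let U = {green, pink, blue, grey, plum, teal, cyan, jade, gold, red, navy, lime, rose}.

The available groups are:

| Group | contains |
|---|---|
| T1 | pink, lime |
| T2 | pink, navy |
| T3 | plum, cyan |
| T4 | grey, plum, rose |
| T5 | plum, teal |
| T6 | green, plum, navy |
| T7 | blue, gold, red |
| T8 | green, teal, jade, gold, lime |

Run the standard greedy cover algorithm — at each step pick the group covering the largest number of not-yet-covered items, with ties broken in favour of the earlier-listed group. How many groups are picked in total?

Greedy: pick T8 (covers 5 new) → pick T4 (covers 3 new) → pick T2 (covers 2 new) → pick T7 (covers 2 new) → pick T3 (covers 1 new). Total picks: 5.

5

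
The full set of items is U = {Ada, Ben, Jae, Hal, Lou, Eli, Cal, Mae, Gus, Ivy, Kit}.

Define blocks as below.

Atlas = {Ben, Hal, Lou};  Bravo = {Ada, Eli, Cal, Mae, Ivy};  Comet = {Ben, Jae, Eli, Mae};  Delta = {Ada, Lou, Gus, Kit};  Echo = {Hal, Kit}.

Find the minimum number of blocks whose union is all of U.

4

Bravo and Comet and Delta and Echo together: Bravo ∪ Comet ∪ Delta ∪ Echo = {Ada, Ben, Jae, Hal, Lou, Eli, Cal, Mae, Gus, Ivy, Kit} — every item is covered.
No 3 of the 5 blocks cover everything (all 10 combinations miss at least one item), so 4 is optimal.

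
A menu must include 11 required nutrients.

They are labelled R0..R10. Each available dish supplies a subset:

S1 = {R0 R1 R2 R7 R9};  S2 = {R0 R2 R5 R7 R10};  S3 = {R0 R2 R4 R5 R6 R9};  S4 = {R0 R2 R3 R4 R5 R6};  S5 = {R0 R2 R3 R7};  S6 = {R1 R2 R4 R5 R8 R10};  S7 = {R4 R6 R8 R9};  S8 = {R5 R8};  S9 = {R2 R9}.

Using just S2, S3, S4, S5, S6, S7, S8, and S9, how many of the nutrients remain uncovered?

0

Union of S2, S3, S4, S5, S6, S7, S8, S9 = {R0, R1, R2, R3, R4, R5, R6, R7, R8, R9, R10} — that's every nutrient, so 0 are uncovered.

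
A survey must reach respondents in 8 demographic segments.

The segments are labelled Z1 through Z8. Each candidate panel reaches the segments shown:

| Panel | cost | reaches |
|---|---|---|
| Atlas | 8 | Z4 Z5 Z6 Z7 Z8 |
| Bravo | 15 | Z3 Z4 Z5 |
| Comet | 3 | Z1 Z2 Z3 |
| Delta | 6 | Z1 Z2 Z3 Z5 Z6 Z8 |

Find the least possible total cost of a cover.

Atlas, Comet together cover every segment (Atlas ∪ Comet = {Z1, Z2, Z3, Z4, Z5, Z6, Z7, Z8}); total cost 8 + 3 = 11.
No covering selection has total cost below 11.

11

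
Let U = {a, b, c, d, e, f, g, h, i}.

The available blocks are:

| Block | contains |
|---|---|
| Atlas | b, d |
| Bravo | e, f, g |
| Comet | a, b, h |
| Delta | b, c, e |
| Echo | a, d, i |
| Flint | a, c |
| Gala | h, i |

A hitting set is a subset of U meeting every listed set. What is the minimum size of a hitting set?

4

The 4 points {a, b, g, i} hit every block.
The blocks Atlas, Bravo, Flint, Gala are pairwise disjoint, so any hitting set needs a separate point for each — at least 4. Hence 4 is optimal.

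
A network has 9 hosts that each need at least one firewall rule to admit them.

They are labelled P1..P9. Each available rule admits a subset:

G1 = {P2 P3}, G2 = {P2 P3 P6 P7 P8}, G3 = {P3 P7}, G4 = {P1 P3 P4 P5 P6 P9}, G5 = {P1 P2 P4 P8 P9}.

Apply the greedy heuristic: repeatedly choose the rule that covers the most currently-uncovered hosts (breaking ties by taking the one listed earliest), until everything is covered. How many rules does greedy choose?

2

Greedy: pick G4 (covers 6 new) → pick G2 (covers 3 new). Total picks: 2.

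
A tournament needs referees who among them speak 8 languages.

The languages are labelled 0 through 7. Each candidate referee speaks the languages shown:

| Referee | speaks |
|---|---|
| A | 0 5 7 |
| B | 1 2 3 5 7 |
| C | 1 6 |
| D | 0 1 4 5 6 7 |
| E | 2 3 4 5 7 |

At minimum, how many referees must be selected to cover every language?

2

D and E together: D ∪ E = {0, 1, 2, 3, 4, 5, 6, 7} — every language is covered.
No single referee has all 8 languages (the largest, D, has 6), so 2 is optimal.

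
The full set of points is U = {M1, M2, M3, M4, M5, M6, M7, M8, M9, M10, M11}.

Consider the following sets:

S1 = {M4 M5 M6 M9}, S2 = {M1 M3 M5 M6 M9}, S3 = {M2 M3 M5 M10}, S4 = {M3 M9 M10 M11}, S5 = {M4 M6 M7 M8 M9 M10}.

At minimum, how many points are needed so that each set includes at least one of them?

H = {M3, M4} meets every set (each contains at least one member of H), and |H| = 2.
No single point lies in every set, so at least 2 are needed and 2 is optimal.

2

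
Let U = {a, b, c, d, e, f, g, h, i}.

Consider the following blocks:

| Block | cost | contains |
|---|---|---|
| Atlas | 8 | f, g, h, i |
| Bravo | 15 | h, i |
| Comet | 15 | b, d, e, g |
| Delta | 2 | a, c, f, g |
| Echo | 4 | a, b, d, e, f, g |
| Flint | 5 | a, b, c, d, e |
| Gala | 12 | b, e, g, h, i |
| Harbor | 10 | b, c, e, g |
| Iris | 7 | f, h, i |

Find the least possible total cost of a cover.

13

Atlas, Flint together cover every element (Atlas ∪ Flint = {a, b, c, d, e, f, g, h, i}); total cost 8 + 5 = 13.
No covering selection has total cost below 13.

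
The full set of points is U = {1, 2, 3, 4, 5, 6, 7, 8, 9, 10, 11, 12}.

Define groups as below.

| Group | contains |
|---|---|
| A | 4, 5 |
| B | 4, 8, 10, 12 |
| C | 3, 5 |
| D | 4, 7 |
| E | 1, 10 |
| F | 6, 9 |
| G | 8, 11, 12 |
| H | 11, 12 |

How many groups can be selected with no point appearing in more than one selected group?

C, D, E, F, G are pairwise disjoint (C={3,5}; D={4,7}; E={1,10}; F={6,9}; G={8,11,12}).
Every remaining group overlaps one of these, and no 6 of the listed groups are pairwise disjoint, so 5 is the maximum.

5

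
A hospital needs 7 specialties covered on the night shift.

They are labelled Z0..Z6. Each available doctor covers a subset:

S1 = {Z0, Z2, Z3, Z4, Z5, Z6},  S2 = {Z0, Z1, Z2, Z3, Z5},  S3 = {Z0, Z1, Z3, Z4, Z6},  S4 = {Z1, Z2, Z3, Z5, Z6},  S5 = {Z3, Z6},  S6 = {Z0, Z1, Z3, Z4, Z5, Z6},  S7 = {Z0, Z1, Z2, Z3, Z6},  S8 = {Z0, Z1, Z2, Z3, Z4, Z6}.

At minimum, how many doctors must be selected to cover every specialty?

2

Take {S4, S6}. Their union is {Z0, Z1, Z2, Z3, Z4, Z5, Z6}, which is all 7 specialties.
No single doctor has all 7 specialties (the largest, S1, has 6), so 2 is optimal.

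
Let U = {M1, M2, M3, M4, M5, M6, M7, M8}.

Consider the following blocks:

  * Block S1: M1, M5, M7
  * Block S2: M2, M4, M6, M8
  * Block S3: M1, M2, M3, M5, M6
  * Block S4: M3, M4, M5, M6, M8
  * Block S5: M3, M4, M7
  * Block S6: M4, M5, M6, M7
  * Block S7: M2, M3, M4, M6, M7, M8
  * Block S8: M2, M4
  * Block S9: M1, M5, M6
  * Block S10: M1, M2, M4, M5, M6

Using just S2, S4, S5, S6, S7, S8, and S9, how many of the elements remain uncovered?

0

Union of S2, S4, S5, S6, S7, S8, S9 = {M1, M2, M3, M4, M5, M6, M7, M8} — that's every element, so 0 are uncovered.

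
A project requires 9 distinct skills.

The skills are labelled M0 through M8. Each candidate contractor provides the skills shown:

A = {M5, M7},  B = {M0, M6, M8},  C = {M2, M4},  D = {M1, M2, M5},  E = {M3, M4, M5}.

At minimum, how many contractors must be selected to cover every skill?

4

A and B and D and E together: A ∪ B ∪ D ∪ E = {M0, M1, M2, M3, M4, M5, M6, M7, M8} — every skill is covered.
Only A contains M7, so A is forced; the remaining 7 skills need at least 3 more contractors (each remaining contractor adds at most 3) — so at least 4 contractors are needed, and 4 is optimal.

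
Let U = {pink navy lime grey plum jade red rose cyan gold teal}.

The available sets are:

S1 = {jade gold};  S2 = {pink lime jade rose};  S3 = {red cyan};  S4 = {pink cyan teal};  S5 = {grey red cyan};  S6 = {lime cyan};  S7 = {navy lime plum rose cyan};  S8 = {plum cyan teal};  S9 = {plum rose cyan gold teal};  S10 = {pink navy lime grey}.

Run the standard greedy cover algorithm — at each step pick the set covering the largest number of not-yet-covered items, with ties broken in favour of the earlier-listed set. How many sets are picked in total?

4

Greedy: pick S7 (covers 5 new) → pick S1 (covers 2 new) → pick S4 (covers 2 new) → pick S5 (covers 2 new). Total picks: 4.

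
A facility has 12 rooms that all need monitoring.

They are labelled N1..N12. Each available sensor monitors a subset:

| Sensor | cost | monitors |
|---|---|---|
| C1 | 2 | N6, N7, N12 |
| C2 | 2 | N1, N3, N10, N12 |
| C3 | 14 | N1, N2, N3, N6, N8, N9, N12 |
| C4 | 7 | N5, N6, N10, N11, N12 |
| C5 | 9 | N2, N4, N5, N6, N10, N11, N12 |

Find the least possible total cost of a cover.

C1, C3, C5 together cover every room (C1 ∪ C3 ∪ C5 = {N1, N2, N3, N4, N5, N6, N7, N8, N9, N10, N11, N12}); total cost 2 + 14 + 9 = 25.
The greedy pick C2, C1, C5, C3 costs 27; no covering selection beats 25.

25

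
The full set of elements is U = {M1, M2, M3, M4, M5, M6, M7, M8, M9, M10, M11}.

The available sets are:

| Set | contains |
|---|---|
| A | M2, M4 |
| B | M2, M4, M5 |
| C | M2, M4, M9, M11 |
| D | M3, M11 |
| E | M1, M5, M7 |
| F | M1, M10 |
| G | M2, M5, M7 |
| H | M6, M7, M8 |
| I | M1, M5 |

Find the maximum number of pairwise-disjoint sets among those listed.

4

B, D, F, H are pairwise disjoint (B={M2,M4,M5}; D={M3,M11}; F={M1,M10}; H={M6,M7,M8}).
Every remaining set overlaps one of these, and no 5 of the listed sets are pairwise disjoint, so 4 is the maximum.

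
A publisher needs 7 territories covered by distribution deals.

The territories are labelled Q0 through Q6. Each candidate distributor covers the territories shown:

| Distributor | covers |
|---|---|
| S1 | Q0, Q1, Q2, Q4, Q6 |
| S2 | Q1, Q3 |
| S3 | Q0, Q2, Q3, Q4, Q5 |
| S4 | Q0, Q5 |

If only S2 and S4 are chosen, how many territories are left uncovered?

Union of S2, S4 = {Q0, Q1, Q3, Q5}.
Not covered: Q2, Q4, Q6 — 3 territories.

3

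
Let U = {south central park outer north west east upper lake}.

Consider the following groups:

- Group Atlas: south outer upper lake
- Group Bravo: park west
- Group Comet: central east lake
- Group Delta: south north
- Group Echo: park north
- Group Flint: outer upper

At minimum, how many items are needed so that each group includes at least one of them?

H = {central, park, north, upper} meets every group (each contains at least one member of H), and |H| = 4.
The groups Bravo, Comet, Delta, Flint are pairwise disjoint, so any hitting set needs a separate item for each — at least 4. Hence 4 is optimal.

4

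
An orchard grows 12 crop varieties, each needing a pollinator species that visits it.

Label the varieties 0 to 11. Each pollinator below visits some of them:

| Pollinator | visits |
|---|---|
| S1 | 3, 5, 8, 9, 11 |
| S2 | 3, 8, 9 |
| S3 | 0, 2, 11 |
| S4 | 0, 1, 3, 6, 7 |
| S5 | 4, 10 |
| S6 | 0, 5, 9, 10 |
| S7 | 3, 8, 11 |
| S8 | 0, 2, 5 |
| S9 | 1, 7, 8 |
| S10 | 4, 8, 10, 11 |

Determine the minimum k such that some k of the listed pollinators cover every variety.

4

S1 and S3 and S4 and S10 together: S1 ∪ S3 ∪ S4 ∪ S10 = {0, 1, 2, 3, 4, 5, 6, 7, 8, 9, 10, 11} — every variety is covered.
No 3 of the 10 pollinators cover everything (all 120 combinations miss at least one variety), so 4 is optimal.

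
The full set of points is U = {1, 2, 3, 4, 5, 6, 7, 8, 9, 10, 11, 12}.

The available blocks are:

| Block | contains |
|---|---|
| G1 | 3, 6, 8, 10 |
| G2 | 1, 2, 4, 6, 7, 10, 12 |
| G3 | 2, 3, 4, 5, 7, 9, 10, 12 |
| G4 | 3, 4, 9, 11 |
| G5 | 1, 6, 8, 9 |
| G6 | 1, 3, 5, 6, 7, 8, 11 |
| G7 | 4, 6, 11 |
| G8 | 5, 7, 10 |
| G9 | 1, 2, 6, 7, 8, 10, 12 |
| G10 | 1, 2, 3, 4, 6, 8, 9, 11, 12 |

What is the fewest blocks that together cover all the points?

2

Take {G8, G10}. Their union is {1, 2, 3, 4, 5, 6, 7, 8, 9, 10, 11, 12}, which is all 12 points.
No single block has all 12 points (the largest, G10, has 9), so 2 is optimal.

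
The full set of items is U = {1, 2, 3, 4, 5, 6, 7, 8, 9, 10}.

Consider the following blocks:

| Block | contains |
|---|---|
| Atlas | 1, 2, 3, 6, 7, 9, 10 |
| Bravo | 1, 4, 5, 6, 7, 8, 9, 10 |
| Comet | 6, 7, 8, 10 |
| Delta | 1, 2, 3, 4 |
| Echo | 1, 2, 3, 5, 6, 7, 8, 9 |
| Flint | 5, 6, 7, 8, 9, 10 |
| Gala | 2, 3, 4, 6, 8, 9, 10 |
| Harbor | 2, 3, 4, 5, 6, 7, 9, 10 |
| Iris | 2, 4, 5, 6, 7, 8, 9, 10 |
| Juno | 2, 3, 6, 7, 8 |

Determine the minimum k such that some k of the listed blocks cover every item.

Bravo and Echo cover everything between them: the union {1, 2, 3, 4, 5, 6, 7, 8, 9, 10} is all of U.
No single block has all 10 items (the largest, Bravo, has 8), so 2 is optimal.

2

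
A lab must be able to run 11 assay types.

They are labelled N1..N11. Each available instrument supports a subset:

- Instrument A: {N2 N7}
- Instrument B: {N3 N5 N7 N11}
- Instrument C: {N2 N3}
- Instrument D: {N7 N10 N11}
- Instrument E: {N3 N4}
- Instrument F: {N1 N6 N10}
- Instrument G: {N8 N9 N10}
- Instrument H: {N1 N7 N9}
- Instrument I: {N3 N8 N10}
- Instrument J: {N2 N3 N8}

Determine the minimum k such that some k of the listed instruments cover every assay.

A and B and E and F and G together: A ∪ B ∪ E ∪ F ∪ G = {N1, N2, N3, N4, N5, N6, N7, N8, N9, N10, N11} — every assay is covered.
No 4 of the 10 instruments cover everything (all 210 combinations miss at least one assay), so 5 is optimal.

5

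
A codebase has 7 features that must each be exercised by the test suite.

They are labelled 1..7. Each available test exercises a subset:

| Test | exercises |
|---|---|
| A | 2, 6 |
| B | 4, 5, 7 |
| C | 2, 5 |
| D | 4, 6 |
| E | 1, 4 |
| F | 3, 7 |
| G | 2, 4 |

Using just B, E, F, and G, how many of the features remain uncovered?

Union of B, E, F, G = {1, 2, 3, 4, 5, 7}.
Not covered: 6 — 1 feature.

1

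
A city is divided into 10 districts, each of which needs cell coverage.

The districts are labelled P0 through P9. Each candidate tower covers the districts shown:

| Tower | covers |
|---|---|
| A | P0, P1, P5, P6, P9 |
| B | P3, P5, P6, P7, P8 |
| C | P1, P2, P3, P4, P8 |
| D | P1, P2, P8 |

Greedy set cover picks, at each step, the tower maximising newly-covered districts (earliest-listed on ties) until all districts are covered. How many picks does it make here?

Greedy: pick A (covers 5 new) → pick C (covers 4 new) → pick B (covers 1 new). Total picks: 3.

3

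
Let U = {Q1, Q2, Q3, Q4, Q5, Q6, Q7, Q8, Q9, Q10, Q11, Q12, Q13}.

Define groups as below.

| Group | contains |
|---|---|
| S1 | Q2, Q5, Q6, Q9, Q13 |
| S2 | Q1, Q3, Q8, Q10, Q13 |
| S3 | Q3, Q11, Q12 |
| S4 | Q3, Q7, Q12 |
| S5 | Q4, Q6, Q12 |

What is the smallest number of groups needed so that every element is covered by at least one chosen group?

Take {S1, S2, S3, S4, S5}. Their union is {Q1, Q2, Q3, Q4, Q5, Q6, Q7, Q8, Q9, Q10, Q11, Q12, Q13}, which is all 13 elements.
No 4 of the 5 groups cover everything (all 5 combinations miss at least one element), so 5 is optimal.

5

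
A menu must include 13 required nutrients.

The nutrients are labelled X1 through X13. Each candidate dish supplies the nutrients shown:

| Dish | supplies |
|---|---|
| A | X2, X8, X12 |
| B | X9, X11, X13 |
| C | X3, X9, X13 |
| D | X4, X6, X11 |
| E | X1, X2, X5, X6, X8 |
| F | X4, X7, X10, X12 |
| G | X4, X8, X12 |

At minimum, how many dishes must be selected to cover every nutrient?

4

Take {C, D, E, F}. Their union is {X1, X2, X3, X4, X5, X6, X7, X8, X9, X10, X11, X12, X13}, which is all 13 nutrients.
No 3 of the 7 dishes cover everything (all 35 combinations miss at least one nutrient), so 4 is optimal.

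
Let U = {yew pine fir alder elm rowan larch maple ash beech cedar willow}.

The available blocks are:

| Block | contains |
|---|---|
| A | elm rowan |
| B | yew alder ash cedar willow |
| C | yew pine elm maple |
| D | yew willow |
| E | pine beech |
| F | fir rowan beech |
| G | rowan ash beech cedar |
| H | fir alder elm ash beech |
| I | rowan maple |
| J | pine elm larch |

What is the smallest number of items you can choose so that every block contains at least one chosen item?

4

The 4 items {yew, pine, elm, rowan} hit every block.
No choice of 3 items meets every block, so 4 is the minimum.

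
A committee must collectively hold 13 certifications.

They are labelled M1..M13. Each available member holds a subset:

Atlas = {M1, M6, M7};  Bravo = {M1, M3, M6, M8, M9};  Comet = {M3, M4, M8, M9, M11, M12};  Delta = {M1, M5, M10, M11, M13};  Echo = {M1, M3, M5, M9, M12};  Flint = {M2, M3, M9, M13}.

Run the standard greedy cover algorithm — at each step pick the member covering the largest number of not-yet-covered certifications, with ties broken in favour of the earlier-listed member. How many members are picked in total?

4

Greedy: pick Comet (covers 6 new) → pick Delta (covers 4 new) → pick Atlas (covers 2 new) → pick Flint (covers 1 new). Total picks: 4.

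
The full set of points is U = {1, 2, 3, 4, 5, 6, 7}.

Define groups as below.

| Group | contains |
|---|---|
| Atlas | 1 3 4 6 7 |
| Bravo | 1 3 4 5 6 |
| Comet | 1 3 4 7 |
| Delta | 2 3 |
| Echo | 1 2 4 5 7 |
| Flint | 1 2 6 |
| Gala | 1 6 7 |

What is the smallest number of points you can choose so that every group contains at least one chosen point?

Take H = {1, 3}. Each listed group contains at least one of these, so H is a hitting set of size 2.
The groups Delta, Gala are pairwise disjoint, so any hitting set needs a separate point for each — at least 2. Hence 2 is optimal.

2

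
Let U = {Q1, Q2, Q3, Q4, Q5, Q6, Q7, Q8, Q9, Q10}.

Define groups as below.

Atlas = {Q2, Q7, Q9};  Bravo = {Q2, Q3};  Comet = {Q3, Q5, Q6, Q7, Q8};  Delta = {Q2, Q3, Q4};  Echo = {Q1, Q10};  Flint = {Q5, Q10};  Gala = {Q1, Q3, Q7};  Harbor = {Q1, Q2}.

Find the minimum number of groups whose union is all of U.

Take {Atlas, Comet, Delta, Echo}. Their union is {Q1, Q2, Q3, Q4, Q5, Q6, Q7, Q8, Q9, Q10}, which is all 10 items.
Only Comet contains Q6, so Comet is forced; the remaining 5 items need at least 3 more groups (each remaining group adds at most 2) — so at least 4 groups are needed, and 4 is optimal.

4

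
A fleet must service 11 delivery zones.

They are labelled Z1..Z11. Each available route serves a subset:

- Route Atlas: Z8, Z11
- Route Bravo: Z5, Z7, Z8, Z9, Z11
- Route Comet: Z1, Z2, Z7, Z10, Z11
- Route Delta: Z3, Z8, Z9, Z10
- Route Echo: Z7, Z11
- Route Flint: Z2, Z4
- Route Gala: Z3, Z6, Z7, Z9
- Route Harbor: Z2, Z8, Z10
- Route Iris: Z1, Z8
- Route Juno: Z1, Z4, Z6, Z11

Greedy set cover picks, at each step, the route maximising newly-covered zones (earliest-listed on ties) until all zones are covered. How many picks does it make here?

Greedy: pick Bravo (covers 5 new) → pick Comet (covers 3 new) → pick Gala (covers 2 new) → pick Flint (covers 1 new). Total picks: 4.

4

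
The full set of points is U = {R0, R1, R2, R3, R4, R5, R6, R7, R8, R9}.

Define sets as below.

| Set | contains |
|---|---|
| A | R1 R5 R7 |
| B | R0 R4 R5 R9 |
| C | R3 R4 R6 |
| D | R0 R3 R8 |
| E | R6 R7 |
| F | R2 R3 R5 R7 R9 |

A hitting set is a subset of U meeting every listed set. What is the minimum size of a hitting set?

3

The 3 points {R3, R5, R6} hit every set.
No choice of 2 points meets every set, so 3 is the minimum.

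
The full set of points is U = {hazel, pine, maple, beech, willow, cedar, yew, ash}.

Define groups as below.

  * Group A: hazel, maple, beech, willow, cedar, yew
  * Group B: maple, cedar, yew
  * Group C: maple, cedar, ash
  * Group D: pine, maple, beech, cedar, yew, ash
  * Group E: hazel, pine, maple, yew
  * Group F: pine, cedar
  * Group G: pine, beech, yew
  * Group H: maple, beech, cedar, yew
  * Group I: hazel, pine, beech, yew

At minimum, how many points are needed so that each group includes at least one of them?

2

Take T = {pine, maple}. Each listed group contains at least one of these, so T is a hitting set of size 2.
The groups C, I are pairwise disjoint, so any hitting set needs a separate point for each — at least 2. Hence 2 is optimal.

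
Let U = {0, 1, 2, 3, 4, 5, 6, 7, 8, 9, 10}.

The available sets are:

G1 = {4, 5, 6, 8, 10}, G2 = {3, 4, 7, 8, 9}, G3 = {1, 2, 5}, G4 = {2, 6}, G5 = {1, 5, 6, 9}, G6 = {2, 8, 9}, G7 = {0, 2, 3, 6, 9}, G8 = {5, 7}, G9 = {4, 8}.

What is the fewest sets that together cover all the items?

G1, G2, G3, and G7 cover everything between them: the union {0, 1, 2, 3, 4, 5, 6, 7, 8, 9, 10} is all of U.
No 3 of the 9 sets cover everything (all 84 combinations miss at least one item), so 4 is optimal.

4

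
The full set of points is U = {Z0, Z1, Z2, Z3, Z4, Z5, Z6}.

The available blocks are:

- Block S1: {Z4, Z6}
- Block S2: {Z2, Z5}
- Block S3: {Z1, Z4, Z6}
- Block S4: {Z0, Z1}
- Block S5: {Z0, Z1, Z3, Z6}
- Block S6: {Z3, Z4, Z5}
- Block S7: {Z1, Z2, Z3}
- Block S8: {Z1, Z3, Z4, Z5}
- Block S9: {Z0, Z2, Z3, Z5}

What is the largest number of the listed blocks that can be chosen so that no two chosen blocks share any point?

3

S1, S2, S4 are pairwise disjoint (S1={Z4,Z6}; S2={Z2,Z5}; S4={Z0,Z1}).
Every remaining block overlaps one of these, and no 4 of the listed blocks are pairwise disjoint, so 3 is the maximum.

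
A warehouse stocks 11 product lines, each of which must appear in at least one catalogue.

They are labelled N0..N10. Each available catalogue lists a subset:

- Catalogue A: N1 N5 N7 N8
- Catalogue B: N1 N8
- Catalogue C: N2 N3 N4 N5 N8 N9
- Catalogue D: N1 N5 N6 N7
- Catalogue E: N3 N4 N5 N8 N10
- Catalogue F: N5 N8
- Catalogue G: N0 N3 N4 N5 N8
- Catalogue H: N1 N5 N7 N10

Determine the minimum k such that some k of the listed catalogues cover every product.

4

Take {C, D, G, H}. Their union is {N0, N1, N2, N3, N4, N5, N6, N7, N8, N9, N10}, which is all 11 products.
No 3 of the 8 catalogues cover everything (all 56 combinations miss at least one product), so 4 is optimal.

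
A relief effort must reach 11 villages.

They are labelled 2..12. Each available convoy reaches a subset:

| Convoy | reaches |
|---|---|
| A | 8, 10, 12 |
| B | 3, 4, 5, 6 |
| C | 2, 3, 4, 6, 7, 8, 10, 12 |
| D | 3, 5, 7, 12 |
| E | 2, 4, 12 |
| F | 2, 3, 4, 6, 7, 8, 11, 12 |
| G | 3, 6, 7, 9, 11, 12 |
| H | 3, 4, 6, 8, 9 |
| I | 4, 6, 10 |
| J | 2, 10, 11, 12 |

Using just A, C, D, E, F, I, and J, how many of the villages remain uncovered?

Union of A, C, D, E, F, I, J = {2, 3, 4, 5, 6, 7, 8, 10, 11, 12}.
Not covered: 9 — 1 village.

1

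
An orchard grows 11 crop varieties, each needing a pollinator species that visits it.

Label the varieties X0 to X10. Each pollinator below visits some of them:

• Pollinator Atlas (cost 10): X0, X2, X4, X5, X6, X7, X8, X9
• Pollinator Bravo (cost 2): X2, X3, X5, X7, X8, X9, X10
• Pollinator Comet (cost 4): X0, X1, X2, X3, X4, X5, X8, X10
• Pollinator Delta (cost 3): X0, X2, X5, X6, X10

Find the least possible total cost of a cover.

9

Bravo, Comet, Delta together cover every variety (Bravo ∪ Comet ∪ Delta = {X0, X1, X2, X3, X4, X5, X6, X7, X8, X9, X10}); total cost 2 + 4 + 3 = 9.
No covering selection has total cost below 9.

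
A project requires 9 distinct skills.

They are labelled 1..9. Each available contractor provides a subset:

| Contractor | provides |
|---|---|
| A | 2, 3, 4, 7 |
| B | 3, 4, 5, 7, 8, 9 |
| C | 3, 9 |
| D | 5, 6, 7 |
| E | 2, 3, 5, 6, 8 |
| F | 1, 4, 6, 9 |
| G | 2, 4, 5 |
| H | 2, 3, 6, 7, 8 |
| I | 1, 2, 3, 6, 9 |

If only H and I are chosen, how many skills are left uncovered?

Union of H, I = {1, 2, 3, 6, 7, 8, 9}.
Not covered: 4, 5 — 2 skills.

2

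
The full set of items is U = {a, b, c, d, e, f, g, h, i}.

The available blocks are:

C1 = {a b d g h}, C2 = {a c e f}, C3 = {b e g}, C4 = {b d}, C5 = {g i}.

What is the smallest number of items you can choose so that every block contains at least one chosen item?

The 3 items {d, e, g} hit every block.
The blocks C2, C4, C5 are pairwise disjoint, so any hitting set needs a separate item for each — at least 3. Hence 3 is optimal.

3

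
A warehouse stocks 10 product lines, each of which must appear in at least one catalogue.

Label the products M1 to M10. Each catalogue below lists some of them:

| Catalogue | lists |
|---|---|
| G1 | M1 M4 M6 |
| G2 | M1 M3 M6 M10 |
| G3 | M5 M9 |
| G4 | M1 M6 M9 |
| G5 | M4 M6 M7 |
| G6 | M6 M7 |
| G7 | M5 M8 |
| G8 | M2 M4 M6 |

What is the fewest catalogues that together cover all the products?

5

G2 and G3 and G5 and G7 and G8 together: G2 ∪ G3 ∪ G5 ∪ G7 ∪ G8 = {M1, M2, M3, M4, M5, M6, M7, M8, M9, M10} — every product is covered.
No 4 of the 8 catalogues cover everything (all 70 combinations miss at least one product), so 5 is optimal.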